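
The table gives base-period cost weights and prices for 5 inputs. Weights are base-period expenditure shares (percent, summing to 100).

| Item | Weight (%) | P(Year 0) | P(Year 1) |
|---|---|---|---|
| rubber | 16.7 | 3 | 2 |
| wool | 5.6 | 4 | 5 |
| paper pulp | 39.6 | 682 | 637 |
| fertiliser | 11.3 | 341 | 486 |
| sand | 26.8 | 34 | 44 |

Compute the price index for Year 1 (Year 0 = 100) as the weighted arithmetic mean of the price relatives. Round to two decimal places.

rubber: 16.7 × (2/3) = 16.7 × 0.666667 = 11.1333
wool: 5.6 × (5/4) = 5.6 × 1.250000 = 7.0000
paper pulp: 39.6 × (637/682) = 39.6 × 0.934018 = 36.9871
fertiliser: 11.3 × (486/341) = 11.3 × 1.425220 = 16.1050
sand: 26.8 × (44/34) = 26.8 × 1.294118 = 34.6824
Index = Σ wᵢ·(p₁ᵢ/p₀ᵢ) = 11.1333 + 7.0000 + 36.9871 + 16.1050 + 34.6824 = 105.9078

105.91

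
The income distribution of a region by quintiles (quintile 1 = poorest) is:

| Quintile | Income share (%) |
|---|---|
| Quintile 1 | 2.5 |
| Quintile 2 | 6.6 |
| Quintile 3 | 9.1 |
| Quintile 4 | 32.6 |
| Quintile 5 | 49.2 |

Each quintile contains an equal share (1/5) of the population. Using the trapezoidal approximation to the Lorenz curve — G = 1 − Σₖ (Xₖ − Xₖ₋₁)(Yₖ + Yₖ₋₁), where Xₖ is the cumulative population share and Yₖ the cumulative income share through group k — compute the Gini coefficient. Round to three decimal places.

Cumulative income shares Yₖ: 0.0250, 0.0910, 0.1820, 0.5080, 1.0000
Σ (Xₖ−Xₖ₋₁)(Yₖ+Yₖ₋₁) = (1/5)(0.0250+0.0000) + (1/5)(0.0910+0.0250) + (1/5)(0.1820+0.0910) + (1/5)(0.5080+0.1820) + (1/5)(1.0000+0.5080)
  = 0.0050 + 0.0232 + 0.0546 + 0.1380 + 0.3016 = 0.5224
G = 1 − 0.5224 = 0.4776

0.478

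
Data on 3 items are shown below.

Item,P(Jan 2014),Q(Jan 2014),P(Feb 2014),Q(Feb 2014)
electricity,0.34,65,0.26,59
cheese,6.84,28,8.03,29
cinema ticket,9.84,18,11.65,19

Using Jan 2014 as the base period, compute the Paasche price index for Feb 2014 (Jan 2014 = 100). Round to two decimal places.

Paasche price index uses current-period quantities as weights.
ΣP(Feb 2014)·Q(Feb 2014) = 0.26×59 + 8.03×29 + 11.65×19 = 15.34 + 232.87 + 221.35 = 469.56
ΣP(Jan 2014)·Q(Feb 2014) = 0.34×59 + 6.84×29 + 9.84×19 = 20.06 + 198.36 + 186.96 = 405.38
Index = 469.56 / 405.38 × 100 = 115.8321

115.83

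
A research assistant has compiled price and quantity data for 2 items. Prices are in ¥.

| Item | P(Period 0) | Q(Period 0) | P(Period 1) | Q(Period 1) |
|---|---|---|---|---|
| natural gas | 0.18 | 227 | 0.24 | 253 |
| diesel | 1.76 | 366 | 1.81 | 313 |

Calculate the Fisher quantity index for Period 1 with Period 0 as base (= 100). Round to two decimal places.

Laspeyres component (base-period weights):
ΣP(Period 0)Q(Period 1) = 0.18×253 + 1.76×313 = 45.54 + 550.88 = 596.42
ΣP(Period 0)Q(Period 0) = 0.18×227 + 1.76×366 = 40.86 + 644.16 = 685.02
L = 596.42 / 685.02 × 100 = 87.0661
Paasche component (current-period weights):
ΣP(Period 1)Q(Period 1) = 0.24×253 + 1.81×313 = 60.72 + 566.53 = 627.25
ΣP(Period 1)Q(Period 0) = 0.24×227 + 1.81×366 = 54.48 + 662.46 = 716.94
P = 627.25 / 716.94 × 100 = 87.4899
Fisher = √(L × P) = √(87.0661 × 87.4899) = 87.2777

87.28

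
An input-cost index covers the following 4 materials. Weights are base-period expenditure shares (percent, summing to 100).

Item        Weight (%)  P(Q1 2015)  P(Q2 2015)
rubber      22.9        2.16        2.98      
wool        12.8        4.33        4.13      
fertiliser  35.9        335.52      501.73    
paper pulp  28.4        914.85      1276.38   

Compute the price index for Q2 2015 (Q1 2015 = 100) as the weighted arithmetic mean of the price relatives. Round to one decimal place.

rubber: 22.9 × (2.98/2.16) = 22.9 × 1.379630 = 31.5935
wool: 12.8 × (4.13/4.33) = 12.8 × 0.953811 = 12.2088
fertiliser: 35.9 × (501.73/335.52) = 35.9 × 1.495380 = 53.6842
paper pulp: 28.4 × (1276.38/914.85) = 28.4 × 1.395180 = 39.6231
Index = Σ wᵢ·(p₁ᵢ/p₀ᵢ) = 31.5935 + 12.2088 + 53.6842 + 39.6231 = 137.1095

137.1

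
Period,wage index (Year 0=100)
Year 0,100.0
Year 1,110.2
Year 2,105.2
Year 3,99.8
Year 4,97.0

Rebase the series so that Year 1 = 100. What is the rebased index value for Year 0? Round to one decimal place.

90.7

Rebased(Year 0) = 100.0 / 110.2 × 100 = 90.7441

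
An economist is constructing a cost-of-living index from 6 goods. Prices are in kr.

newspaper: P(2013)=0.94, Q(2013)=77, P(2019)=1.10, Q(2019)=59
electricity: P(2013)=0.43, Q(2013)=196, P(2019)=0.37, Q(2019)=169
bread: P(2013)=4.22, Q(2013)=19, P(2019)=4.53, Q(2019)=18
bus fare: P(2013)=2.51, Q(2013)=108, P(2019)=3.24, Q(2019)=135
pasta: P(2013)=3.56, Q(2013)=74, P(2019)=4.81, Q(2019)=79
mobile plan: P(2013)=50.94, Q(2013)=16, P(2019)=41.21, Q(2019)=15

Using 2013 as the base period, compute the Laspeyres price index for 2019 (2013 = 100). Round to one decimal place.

Laspeyres price index uses base-period quantities as weights.
ΣP(2019)·Q(2013) = 1.10×77 + 0.37×196 + 4.53×19 + 3.24×108 + 4.81×74 + 41.21×16 = 84.7 + 72.52 + 86.07 + 349.92 + 355.94 + 659.36 = 1608.51
ΣP(2013)·Q(2013) = 0.94×77 + 0.43×196 + 4.22×19 + 2.51×108 + 3.56×74 + 50.94×16 = 72.38 + 84.28 + 80.18 + 271.08 + 263.44 + 815.04 = 1586.4
Index = 1608.51 / 1586.4 × 100 = 101.3937

101.4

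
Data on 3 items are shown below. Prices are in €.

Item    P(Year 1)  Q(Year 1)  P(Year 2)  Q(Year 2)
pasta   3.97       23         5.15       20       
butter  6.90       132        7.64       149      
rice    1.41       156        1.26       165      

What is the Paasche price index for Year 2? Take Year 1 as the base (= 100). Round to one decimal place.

Paasche price index uses current-period quantities as weights.
ΣP(Year 2)·Q(Year 2) = 5.15×20 + 7.64×149 + 1.26×165 = 103 + 1138.36 + 207.9 = 1449.26
ΣP(Year 1)·Q(Year 2) = 3.97×20 + 6.90×149 + 1.41×165 = 79.4 + 1028.1 + 232.65 = 1340.15
Index = 1449.26 / 1340.15 × 100 = 108.1416

108.1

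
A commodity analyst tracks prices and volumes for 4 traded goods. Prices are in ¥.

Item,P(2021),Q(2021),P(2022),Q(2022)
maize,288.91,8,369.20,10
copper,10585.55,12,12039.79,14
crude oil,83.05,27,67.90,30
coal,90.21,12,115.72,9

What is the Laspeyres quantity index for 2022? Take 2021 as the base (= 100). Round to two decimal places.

Laspeyres quantity index uses base-period prices as weights.
ΣP(2021)·Q(2022) = 288.91×10 + 10585.55×14 + 83.05×30 + 90.21×9 = 2889.1 + 148197.7 + 2491.5 + 811.89 = 154390.19
ΣP(2021)·Q(2021) = 288.91×8 + 10585.55×12 + 83.05×27 + 90.21×12 = 2311.28 + 127026.6 + 2242.35 + 1082.52 = 132662.75
Index = 154390.19 / 132662.75 × 100 = 116.3780

116.38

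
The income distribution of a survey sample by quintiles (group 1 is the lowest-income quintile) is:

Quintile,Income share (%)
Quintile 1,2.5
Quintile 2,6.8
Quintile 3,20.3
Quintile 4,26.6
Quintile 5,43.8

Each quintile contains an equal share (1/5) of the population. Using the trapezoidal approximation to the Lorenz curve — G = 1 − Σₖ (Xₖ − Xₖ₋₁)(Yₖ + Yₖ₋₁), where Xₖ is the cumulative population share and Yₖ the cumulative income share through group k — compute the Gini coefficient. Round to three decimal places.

0.410

Cumulative income shares Yₖ: 0.0250, 0.0930, 0.2960, 0.5620, 1.0000
Σ (Xₖ−Xₖ₋₁)(Yₖ+Yₖ₋₁) = (1/5)(0.0250+0.0000) + (1/5)(0.0930+0.0250) + (1/5)(0.2960+0.0930) + (1/5)(0.5620+0.2960) + (1/5)(1.0000+0.5620)
  = 0.0050 + 0.0236 + 0.0778 + 0.1716 + 0.3124 = 0.5904
G = 1 − 0.5904 = 0.4096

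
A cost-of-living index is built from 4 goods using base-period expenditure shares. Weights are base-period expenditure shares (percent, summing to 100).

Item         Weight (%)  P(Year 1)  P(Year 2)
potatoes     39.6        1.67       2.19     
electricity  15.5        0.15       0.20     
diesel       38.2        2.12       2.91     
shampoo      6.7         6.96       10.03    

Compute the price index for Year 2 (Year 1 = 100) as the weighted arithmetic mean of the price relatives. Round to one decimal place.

134.7

potatoes: 39.6 × (2.19/1.67) = 39.6 × 1.311377 = 51.9305
electricity: 15.5 × (0.20/0.15) = 15.5 × 1.333333 = 20.6667
diesel: 38.2 × (2.91/2.12) = 38.2 × 1.372642 = 52.4349
shampoo: 6.7 × (10.03/6.96) = 6.7 × 1.441092 = 9.6553
Index = Σ wᵢ·(p₁ᵢ/p₀ᵢ) = 51.9305 + 20.6667 + 52.4349 + 9.6553 = 134.6874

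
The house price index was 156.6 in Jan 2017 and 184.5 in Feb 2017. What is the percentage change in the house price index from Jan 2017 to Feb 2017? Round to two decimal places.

Change = (184.5 − 156.6) / 156.6 × 100
       = 27.9 / 156.6 × 100 = 17.8161%

17.82%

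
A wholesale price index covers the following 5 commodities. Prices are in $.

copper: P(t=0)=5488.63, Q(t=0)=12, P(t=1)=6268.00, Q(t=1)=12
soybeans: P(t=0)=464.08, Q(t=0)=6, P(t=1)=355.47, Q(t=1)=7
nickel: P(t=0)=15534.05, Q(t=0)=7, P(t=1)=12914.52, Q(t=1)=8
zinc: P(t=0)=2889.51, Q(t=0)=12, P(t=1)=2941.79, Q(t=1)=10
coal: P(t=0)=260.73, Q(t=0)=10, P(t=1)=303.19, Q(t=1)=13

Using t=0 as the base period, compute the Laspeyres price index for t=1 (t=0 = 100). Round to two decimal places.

96.00

Laspeyres price index uses base-period quantities as weights.
ΣP(t=1)·Q(t=0) = 6268.00×12 + 355.47×6 + 12914.52×7 + 2941.79×12 + 303.19×10 = 75216 + 2132.82 + 90401.64 + 35301.48 + 3031.9 = 206083.84
ΣP(t=0)·Q(t=0) = 5488.63×12 + 464.08×6 + 15534.05×7 + 2889.51×12 + 260.73×10 = 65863.56 + 2784.48 + 108738.35 + 34674.12 + 2607.3 = 214667.81
Index = 206083.84 / 214667.81 × 100 = 96.0013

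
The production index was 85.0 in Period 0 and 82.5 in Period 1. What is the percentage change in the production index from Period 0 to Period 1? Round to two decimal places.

Change = (82.5 − 85.0) / 85.0 × 100
       = -2.5 / 85.0 × 100 = -2.9412%

-2.94%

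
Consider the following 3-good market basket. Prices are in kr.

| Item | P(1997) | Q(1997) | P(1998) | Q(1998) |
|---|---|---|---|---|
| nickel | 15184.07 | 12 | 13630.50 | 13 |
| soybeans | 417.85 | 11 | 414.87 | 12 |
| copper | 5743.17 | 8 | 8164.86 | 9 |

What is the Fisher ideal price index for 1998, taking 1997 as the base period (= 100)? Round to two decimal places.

Laspeyres component (base-period weights):
ΣP(1998)Q(1997) = 13630.50×12 + 414.87×11 + 8164.86×8 = 163566 + 4563.57 + 65318.88 = 233448.45
ΣP(1997)Q(1997) = 15184.07×12 + 417.85×11 + 5743.17×8 = 182208.84 + 4596.35 + 45945.36 = 232750.55
L = 233448.45 / 232750.55 × 100 = 100.2998
Paasche component (current-period weights):
ΣP(1998)Q(1998) = 13630.50×13 + 414.87×12 + 8164.86×9 = 177196.5 + 4978.44 + 73483.74 = 255658.68
ΣP(1997)Q(1998) = 15184.07×13 + 417.85×12 + 5743.17×9 = 197392.91 + 5014.2 + 51688.53 = 254095.64
P = 255658.68 / 254095.64 × 100 = 100.6151
Fisher = √(L × P) = √(100.2998 × 100.6151) = 100.4574

100.46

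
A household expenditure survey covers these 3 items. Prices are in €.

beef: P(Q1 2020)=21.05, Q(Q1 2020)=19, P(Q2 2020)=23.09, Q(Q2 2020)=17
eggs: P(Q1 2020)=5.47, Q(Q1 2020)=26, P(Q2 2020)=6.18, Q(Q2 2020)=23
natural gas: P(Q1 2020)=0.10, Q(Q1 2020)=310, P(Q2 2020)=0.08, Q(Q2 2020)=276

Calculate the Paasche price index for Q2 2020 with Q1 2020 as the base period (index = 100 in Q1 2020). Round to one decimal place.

Paasche price index uses current-period quantities as weights.
ΣP(Q2 2020)·Q(Q2 2020) = 23.09×17 + 6.18×23 + 0.08×276 = 392.53 + 142.14 + 22.08 = 556.75
ΣP(Q1 2020)·Q(Q2 2020) = 21.05×17 + 5.47×23 + 0.10×276 = 357.85 + 125.81 + 27.6 = 511.26
Index = 556.75 / 511.26 × 100 = 108.8976

108.9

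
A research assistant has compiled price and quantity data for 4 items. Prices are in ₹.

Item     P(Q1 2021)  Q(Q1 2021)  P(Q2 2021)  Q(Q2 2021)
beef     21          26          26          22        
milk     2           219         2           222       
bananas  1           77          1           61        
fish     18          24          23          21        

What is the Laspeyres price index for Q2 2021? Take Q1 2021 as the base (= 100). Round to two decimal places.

Laspeyres price index uses base-period quantities as weights.
ΣP(Q2 2021)·Q(Q1 2021) = 26×26 + 2×219 + 1×77 + 23×24 = 676 + 438 + 77 + 552 = 1743
ΣP(Q1 2021)·Q(Q1 2021) = 21×26 + 2×219 + 1×77 + 18×24 = 546 + 438 + 77 + 432 = 1493
Index = 1743 / 1493 × 100 = 116.7448

116.74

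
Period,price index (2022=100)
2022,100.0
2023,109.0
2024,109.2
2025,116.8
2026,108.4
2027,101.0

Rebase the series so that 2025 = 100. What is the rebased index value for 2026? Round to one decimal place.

Rebased(2026) = 108.4 / 116.8 × 100 = 92.8082

92.8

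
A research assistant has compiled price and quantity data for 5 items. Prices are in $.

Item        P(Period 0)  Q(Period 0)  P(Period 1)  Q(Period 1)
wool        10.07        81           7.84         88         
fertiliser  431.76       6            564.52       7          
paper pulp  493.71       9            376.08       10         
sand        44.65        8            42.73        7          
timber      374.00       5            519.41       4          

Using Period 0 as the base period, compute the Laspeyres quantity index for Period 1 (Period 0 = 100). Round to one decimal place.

105.7

Laspeyres quantity index uses base-period prices as weights.
ΣP(Period 0)·Q(Period 1) = 10.07×88 + 431.76×7 + 493.71×10 + 44.65×7 + 374.00×4 = 886.16 + 3022.32 + 4937.1 + 312.55 + 1496 = 10654.13
ΣP(Period 0)·Q(Period 0) = 10.07×81 + 431.76×6 + 493.71×9 + 44.65×8 + 374.00×5 = 815.67 + 2590.56 + 4443.39 + 357.2 + 1870 = 10076.82
Index = 10654.13 / 10076.82 × 100 = 105.7291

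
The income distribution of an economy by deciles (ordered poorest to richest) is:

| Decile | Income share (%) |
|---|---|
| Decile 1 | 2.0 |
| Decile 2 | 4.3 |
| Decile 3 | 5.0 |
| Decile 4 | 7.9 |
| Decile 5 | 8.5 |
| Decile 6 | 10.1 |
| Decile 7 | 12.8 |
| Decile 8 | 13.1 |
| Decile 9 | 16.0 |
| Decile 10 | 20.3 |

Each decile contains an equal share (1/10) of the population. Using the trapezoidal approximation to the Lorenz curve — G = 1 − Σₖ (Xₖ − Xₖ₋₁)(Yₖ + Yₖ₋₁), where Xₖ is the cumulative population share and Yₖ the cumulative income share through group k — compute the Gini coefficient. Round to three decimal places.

0.303

Cumulative income shares Yₖ: 0.0200, 0.0630, 0.1130, 0.1920, 0.2770, 0.3780, 0.5060, 0.6370, 0.7970, 1.0000
Σ (Xₖ−Xₖ₋₁)(Yₖ+Yₖ₋₁) = (1/10)(0.0200+0.0000) + (1/10)(0.0630+0.0200) + (1/10)(0.1130+0.0630) + (1/10)(0.1920+0.1130) + (1/10)(0.2770+0.1920) + (1/10)(0.3780+0.2770) + (1/10)(0.5060+0.3780) + (1/10)(0.6370+0.5060) + (1/10)(0.7970+0.6370) + (1/10)(1.0000+0.7970)
  = 0.0020 + 0.0083 + 0.0176 + 0.0305 + 0.0469 + 0.0655 + 0.0884 + 0.1143 + 0.1434 + 0.1797 = 0.6966
G = 1 − 0.6966 = 0.3034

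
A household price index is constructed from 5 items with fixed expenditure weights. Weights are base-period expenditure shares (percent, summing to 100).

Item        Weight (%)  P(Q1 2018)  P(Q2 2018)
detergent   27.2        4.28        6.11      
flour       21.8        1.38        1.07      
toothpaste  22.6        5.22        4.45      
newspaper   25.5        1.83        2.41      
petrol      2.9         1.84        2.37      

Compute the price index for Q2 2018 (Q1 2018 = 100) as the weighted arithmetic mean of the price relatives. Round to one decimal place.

detergent: 27.2 × (6.11/4.28) = 27.2 × 1.427570 = 38.8299
flour: 21.8 × (1.07/1.38) = 21.8 × 0.775362 = 16.9029
toothpaste: 22.6 × (4.45/5.22) = 22.6 × 0.852490 = 19.2663
newspaper: 25.5 × (2.41/1.83) = 25.5 × 1.316940 = 33.5820
petrol: 2.9 × (2.37/1.84) = 2.9 × 1.288043 = 3.7353
Index = Σ wᵢ·(p₁ᵢ/p₀ᵢ) = 38.8299 + 16.9029 + 19.2663 + 33.5820 + 3.7353 = 112.3164

112.3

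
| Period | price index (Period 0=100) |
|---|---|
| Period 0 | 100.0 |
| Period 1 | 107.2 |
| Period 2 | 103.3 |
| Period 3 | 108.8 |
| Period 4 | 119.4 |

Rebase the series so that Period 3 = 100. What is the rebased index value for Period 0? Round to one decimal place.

Rebased(Period 0) = 100.0 / 108.8 × 100 = 91.9118

91.9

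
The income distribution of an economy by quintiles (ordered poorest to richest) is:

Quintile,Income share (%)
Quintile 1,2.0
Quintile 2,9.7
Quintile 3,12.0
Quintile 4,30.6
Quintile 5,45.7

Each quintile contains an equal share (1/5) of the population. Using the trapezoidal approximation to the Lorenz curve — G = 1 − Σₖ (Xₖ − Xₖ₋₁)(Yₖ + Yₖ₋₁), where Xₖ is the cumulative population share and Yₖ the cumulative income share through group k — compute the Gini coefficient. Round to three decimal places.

Cumulative income shares Yₖ: 0.0200, 0.1170, 0.2370, 0.5430, 1.0000
Σ (Xₖ−Xₖ₋₁)(Yₖ+Yₖ₋₁) = (1/5)(0.0200+0.0000) + (1/5)(0.1170+0.0200) + (1/5)(0.2370+0.1170) + (1/5)(0.5430+0.2370) + (1/5)(1.0000+0.5430)
  = 0.0040 + 0.0274 + 0.0708 + 0.1560 + 0.3086 = 0.5668
G = 1 − 0.5668 = 0.4332

0.433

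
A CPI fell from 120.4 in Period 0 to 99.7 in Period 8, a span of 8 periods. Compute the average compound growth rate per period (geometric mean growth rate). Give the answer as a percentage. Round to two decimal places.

Growth factor = (99.7/120.4)^(1/8) = (0.828073)^(1/8) = 0.976694
Growth rate = 0.976694 − 1 = -0.023306 = -2.3306%

-2.33%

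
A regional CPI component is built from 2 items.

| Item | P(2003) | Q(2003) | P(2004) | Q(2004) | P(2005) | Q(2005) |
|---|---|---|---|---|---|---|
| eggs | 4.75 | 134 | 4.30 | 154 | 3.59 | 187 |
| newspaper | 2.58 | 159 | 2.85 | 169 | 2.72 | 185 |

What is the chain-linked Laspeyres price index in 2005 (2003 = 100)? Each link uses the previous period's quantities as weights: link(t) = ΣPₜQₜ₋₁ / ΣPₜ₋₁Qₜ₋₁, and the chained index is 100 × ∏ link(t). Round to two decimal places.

87.05

Link 2003→2004:
ΣP(2004)Q(2003) = 4.30×134 + 2.85×159 = 576.2 + 453.15 = 1029.35
ΣP(2003)Q(2003) = 4.75×134 + 2.58×159 = 636.5 + 410.22 = 1046.72
link = 1029.35/1046.72 = 0.983405
Link 2004→2005:
ΣP(2005)Q(2004) = 3.59×154 + 2.72×169 = 552.86 + 459.68 = 1012.54
ΣP(2004)Q(2004) = 4.30×154 + 2.85×169 = 662.2 + 481.65 = 1143.85
link = 1012.54/1143.85 = 0.885203
Chained index = 100 × 0.983405 × 0.885203 = 87.0514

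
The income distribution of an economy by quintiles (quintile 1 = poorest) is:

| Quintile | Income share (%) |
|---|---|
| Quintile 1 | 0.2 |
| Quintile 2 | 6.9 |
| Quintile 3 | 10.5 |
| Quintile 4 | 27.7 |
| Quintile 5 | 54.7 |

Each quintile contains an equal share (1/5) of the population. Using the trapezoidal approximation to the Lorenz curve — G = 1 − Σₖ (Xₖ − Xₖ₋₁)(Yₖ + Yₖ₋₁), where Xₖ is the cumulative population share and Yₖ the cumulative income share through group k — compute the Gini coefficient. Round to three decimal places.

Cumulative income shares Yₖ: 0.0020, 0.0710, 0.1760, 0.4530, 1.0000
Σ (Xₖ−Xₖ₋₁)(Yₖ+Yₖ₋₁) = (1/5)(0.0020+0.0000) + (1/5)(0.0710+0.0020) + (1/5)(0.1760+0.0710) + (1/5)(0.4530+0.1760) + (1/5)(1.0000+0.4530)
  = 0.0004 + 0.0146 + 0.0494 + 0.1258 + 0.2906 = 0.4808
G = 1 − 0.4808 = 0.5192

0.519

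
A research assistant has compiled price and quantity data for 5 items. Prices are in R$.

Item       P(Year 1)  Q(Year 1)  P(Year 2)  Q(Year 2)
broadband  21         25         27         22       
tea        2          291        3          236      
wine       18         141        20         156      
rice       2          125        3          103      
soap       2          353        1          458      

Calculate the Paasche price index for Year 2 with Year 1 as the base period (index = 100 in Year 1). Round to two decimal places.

Paasche price index uses current-period quantities as weights.
ΣP(Year 2)·Q(Year 2) = 27×22 + 3×236 + 20×156 + 3×103 + 1×458 = 594 + 708 + 3120 + 309 + 458 = 5189
ΣP(Year 1)·Q(Year 2) = 21×22 + 2×236 + 18×156 + 2×103 + 2×458 = 462 + 472 + 2808 + 206 + 916 = 4864
Index = 5189 / 4864 × 100 = 106.6817

106.68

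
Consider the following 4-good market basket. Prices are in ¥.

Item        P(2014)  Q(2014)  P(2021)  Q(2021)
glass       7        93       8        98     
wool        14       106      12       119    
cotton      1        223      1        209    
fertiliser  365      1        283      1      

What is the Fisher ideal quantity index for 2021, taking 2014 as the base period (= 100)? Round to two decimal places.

Laspeyres component (base-period weights):
ΣP(2014)Q(2021) = 7×98 + 14×119 + 1×209 + 365×1 = 686 + 1666 + 209 + 365 = 2926
ΣP(2014)Q(2014) = 7×93 + 14×106 + 1×223 + 365×1 = 651 + 1484 + 223 + 365 = 2723
L = 2926 / 2723 × 100 = 107.4550
Paasche component (current-period weights):
ΣP(2021)Q(2021) = 8×98 + 12×119 + 1×209 + 283×1 = 784 + 1428 + 209 + 283 = 2704
ΣP(2021)Q(2014) = 8×93 + 12×106 + 1×223 + 283×1 = 744 + 1272 + 223 + 283 = 2522
P = 2704 / 2522 × 100 = 107.2165
Fisher = √(L × P) = √(107.4550 × 107.2165) = 107.3357

107.34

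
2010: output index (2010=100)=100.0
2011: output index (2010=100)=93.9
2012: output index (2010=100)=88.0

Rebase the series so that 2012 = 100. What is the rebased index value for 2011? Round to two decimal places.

106.70

Rebased(2011) = 93.9 / 88.0 × 100 = 106.7045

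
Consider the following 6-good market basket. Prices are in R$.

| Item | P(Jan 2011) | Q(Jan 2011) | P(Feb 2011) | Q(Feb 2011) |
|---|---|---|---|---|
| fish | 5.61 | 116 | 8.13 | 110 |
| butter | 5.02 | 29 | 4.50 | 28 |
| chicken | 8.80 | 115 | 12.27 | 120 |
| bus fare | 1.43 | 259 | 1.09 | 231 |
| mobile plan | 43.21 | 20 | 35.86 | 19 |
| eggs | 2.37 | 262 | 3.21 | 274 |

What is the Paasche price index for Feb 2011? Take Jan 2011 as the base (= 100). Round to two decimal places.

119.12

Paasche price index uses current-period quantities as weights.
ΣP(Feb 2011)·Q(Feb 2011) = 8.13×110 + 4.50×28 + 12.27×120 + 1.09×231 + 35.86×19 + 3.21×274 = 894.3 + 126 + 1472.4 + 251.79 + 681.34 + 879.54 = 4305.37
ΣP(Jan 2011)·Q(Feb 2011) = 5.61×110 + 5.02×28 + 8.80×120 + 1.43×231 + 43.21×19 + 2.37×274 = 617.1 + 140.56 + 1056 + 330.33 + 820.99 + 649.38 = 3614.36
Index = 4305.37 / 3614.36 × 100 = 119.1185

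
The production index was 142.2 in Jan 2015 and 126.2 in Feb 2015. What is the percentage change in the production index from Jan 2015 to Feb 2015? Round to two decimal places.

Change = (126.2 − 142.2) / 142.2 × 100
       = -16.0 / 142.2 × 100 = -11.2518%

-11.25%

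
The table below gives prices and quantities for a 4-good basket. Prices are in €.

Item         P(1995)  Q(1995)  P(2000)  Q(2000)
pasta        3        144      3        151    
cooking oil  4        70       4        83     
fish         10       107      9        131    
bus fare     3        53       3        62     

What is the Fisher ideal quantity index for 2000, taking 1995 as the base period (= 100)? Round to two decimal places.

Laspeyres component (base-period weights):
ΣP(1995)Q(2000) = 3×151 + 4×83 + 10×131 + 3×62 = 453 + 332 + 1310 + 186 = 2281
ΣP(1995)Q(1995) = 3×144 + 4×70 + 10×107 + 3×53 = 432 + 280 + 1070 + 159 = 1941
L = 2281 / 1941 × 100 = 117.5167
Paasche component (current-period weights):
ΣP(2000)Q(2000) = 3×151 + 4×83 + 9×131 + 3×62 = 453 + 332 + 1179 + 186 = 2150
ΣP(2000)Q(1995) = 3×144 + 4×70 + 9×107 + 3×53 = 432 + 280 + 963 + 159 = 1834
P = 2150 / 1834 × 100 = 117.2301
Fisher = √(L × P) = √(117.5167 × 117.2301) = 117.3733

117.37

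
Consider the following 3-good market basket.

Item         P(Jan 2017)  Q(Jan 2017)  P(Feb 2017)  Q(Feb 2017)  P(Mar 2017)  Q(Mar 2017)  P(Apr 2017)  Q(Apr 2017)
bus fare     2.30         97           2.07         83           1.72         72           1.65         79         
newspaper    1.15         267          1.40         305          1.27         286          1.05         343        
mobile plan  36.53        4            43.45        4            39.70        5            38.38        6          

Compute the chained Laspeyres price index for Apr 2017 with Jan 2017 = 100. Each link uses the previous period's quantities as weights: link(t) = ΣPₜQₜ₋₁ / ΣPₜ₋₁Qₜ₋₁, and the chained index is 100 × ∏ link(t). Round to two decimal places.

87.94

Link Jan 2017→Feb 2017:
ΣP(Feb 2017)Q(Jan 2017) = 2.07×97 + 1.40×267 + 43.45×4 = 200.79 + 373.8 + 173.8 = 748.39
ΣP(Jan 2017)Q(Jan 2017) = 2.30×97 + 1.15×267 + 36.53×4 = 223.1 + 307.05 + 146.12 = 676.27
link = 748.39/676.27 = 1.106644
Link Feb 2017→Mar 2017:
ΣP(Mar 2017)Q(Feb 2017) = 1.72×83 + 1.27×305 + 39.70×4 = 142.76 + 387.35 + 158.8 = 688.91
ΣP(Feb 2017)Q(Feb 2017) = 2.07×83 + 1.40×305 + 43.45×4 = 171.81 + 427 + 173.8 = 772.61
link = 688.91/772.61 = 0.891666
Link Mar 2017→Apr 2017:
ΣP(Apr 2017)Q(Mar 2017) = 1.65×72 + 1.05×286 + 38.38×5 = 118.8 + 300.3 + 191.9 = 611
ΣP(Mar 2017)Q(Mar 2017) = 1.72×72 + 1.27×286 + 39.70×5 = 123.84 + 363.22 + 198.5 = 685.56
link = 611/685.56 = 0.891242
Chained index = 100 × 1.106644 × 0.891666 × 0.891242 = 87.9439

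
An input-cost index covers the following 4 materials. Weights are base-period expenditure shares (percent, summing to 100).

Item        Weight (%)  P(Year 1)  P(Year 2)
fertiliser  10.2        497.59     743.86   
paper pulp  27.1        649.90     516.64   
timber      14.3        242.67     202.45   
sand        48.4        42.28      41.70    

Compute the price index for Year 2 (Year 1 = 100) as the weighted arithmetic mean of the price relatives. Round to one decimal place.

96.5

fertiliser: 10.2 × (743.86/497.59) = 10.2 × 1.494926 = 15.2482
paper pulp: 27.1 × (516.64/649.90) = 27.1 × 0.794953 = 21.5432
timber: 14.3 × (202.45/242.67) = 14.3 × 0.834261 = 11.9299
sand: 48.4 × (41.70/42.28) = 48.4 × 0.986282 = 47.7360
Index = Σ wᵢ·(p₁ᵢ/p₀ᵢ) = 15.2482 + 21.5432 + 11.9299 + 47.7360 = 96.4574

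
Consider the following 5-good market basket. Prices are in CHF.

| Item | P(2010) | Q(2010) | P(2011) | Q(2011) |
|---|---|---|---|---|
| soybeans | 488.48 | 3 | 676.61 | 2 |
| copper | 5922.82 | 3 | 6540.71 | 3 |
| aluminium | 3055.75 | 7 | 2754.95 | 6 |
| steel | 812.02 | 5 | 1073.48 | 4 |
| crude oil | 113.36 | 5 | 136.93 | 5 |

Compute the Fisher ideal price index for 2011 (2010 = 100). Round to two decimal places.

Laspeyres component (base-period weights):
ΣP(2011)Q(2010) = 676.61×3 + 6540.71×3 + 2754.95×7 + 1073.48×5 + 136.93×5 = 2029.83 + 19622.13 + 19284.65 + 5367.4 + 684.65 = 46988.66
ΣP(2010)Q(2010) = 488.48×3 + 5922.82×3 + 3055.75×7 + 812.02×5 + 113.36×5 = 1465.44 + 17768.46 + 21390.25 + 4060.1 + 566.8 = 45251.05
L = 46988.66 / 45251.05 × 100 = 103.8399
Paasche component (current-period weights):
ΣP(2011)Q(2011) = 676.61×2 + 6540.71×3 + 2754.95×6 + 1073.48×4 + 136.93×5 = 1353.22 + 19622.13 + 16529.7 + 4293.92 + 684.65 = 42483.62
ΣP(2010)Q(2011) = 488.48×2 + 5922.82×3 + 3055.75×6 + 812.02×4 + 113.36×5 = 976.96 + 17768.46 + 18334.5 + 3248.08 + 566.8 = 40894.8
P = 42483.62 / 40894.8 × 100 = 103.8851
Fisher = √(L × P) = √(103.8399 × 103.8851) = 103.8625

103.86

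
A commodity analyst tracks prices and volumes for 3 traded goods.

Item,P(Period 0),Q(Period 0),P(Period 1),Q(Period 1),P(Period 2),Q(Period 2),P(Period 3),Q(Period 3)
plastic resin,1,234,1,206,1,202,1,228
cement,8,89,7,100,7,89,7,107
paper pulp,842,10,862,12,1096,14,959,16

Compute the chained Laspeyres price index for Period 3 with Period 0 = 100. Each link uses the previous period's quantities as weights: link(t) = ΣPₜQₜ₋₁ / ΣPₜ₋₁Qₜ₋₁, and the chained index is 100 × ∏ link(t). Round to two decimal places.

Link Period 0→Period 1:
ΣP(Period 1)Q(Period 0) = 1×234 + 7×89 + 862×10 = 234 + 623 + 8620 = 9477
ΣP(Period 0)Q(Period 0) = 1×234 + 8×89 + 842×10 = 234 + 712 + 8420 = 9366
link = 9477/9366 = 1.011851
Link Period 1→Period 2:
ΣP(Period 2)Q(Period 1) = 1×206 + 7×100 + 1096×12 = 206 + 700 + 13152 = 14058
ΣP(Period 1)Q(Period 1) = 1×206 + 7×100 + 862×12 = 206 + 700 + 10344 = 11250
link = 14058/11250 = 1.249600
Link Period 2→Period 3:
ΣP(Period 3)Q(Period 2) = 1×202 + 7×89 + 959×14 = 202 + 623 + 13426 = 14251
ΣP(Period 2)Q(Period 2) = 1×202 + 7×89 + 1096×14 = 202 + 623 + 15344 = 16169
link = 14251/16169 = 0.881378
Chained index = 100 × 1.011851 × 1.249600 × 0.881378 = 111.4423

111.44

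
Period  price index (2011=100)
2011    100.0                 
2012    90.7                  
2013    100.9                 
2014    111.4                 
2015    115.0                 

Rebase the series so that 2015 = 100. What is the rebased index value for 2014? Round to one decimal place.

Rebased(2014) = 111.4 / 115.0 × 100 = 96.8696

96.9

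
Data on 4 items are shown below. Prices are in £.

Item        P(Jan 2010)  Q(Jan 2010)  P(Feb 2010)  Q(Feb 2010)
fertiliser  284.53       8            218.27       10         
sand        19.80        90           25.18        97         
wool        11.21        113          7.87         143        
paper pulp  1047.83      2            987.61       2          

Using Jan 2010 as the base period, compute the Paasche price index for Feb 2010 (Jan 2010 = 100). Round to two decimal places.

Paasche price index uses current-period quantities as weights.
ΣP(Feb 2010)·Q(Feb 2010) = 218.27×10 + 25.18×97 + 7.87×143 + 987.61×2 = 2182.7 + 2442.46 + 1125.41 + 1975.22 = 7725.79
ΣP(Jan 2010)·Q(Feb 2010) = 284.53×10 + 19.80×97 + 11.21×143 + 1047.83×2 = 2845.3 + 1920.6 + 1603.03 + 2095.66 = 8464.59
Index = 7725.79 / 8464.59 × 100 = 91.2719

91.27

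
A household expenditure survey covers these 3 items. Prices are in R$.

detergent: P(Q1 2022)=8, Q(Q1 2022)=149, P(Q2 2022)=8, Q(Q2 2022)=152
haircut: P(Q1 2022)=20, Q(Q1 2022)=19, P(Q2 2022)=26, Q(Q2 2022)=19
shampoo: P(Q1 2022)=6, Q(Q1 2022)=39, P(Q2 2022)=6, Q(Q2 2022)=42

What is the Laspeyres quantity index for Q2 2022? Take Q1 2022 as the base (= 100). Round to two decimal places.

102.33

Laspeyres quantity index uses base-period prices as weights.
ΣP(Q1 2022)·Q(Q2 2022) = 8×152 + 20×19 + 6×42 = 1216 + 380 + 252 = 1848
ΣP(Q1 2022)·Q(Q1 2022) = 8×149 + 20×19 + 6×39 = 1192 + 380 + 234 = 1806
Index = 1848 / 1806 × 100 = 102.3256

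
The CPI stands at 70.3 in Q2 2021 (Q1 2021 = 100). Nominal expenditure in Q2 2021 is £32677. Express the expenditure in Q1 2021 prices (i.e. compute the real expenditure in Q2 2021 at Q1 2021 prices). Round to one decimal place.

Real = Nominal ÷ (Index/100) = 32677 ÷ (70.3/100)
     = 32677 ÷ 0.703 = 46482.2191

46482.2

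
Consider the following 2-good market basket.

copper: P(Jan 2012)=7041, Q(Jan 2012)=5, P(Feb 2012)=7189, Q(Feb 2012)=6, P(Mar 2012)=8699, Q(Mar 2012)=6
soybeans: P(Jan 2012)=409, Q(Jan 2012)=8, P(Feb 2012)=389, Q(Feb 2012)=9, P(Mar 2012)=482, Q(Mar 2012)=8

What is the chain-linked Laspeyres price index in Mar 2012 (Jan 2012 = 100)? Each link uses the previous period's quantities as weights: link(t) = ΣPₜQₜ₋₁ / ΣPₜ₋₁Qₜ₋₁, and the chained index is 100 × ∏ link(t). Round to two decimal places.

Link Jan 2012→Feb 2012:
ΣP(Feb 2012)Q(Jan 2012) = 7189×5 + 389×8 = 35945 + 3112 = 39057
ΣP(Jan 2012)Q(Jan 2012) = 7041×5 + 409×8 = 35205 + 3272 = 38477
link = 39057/38477 = 1.015074
Link Feb 2012→Mar 2012:
ΣP(Mar 2012)Q(Feb 2012) = 8699×6 + 482×9 = 52194 + 4338 = 56532
ΣP(Feb 2012)Q(Feb 2012) = 7189×6 + 389×9 = 43134 + 3501 = 46635
link = 56532/46635 = 1.212223
Chained index = 100 × 1.015074 × 1.212223 = 123.0496

123.05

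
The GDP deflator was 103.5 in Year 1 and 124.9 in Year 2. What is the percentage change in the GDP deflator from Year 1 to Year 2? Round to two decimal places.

Change = (124.9 − 103.5) / 103.5 × 100
       = 21.4 / 103.5 × 100 = 20.6763%

20.68%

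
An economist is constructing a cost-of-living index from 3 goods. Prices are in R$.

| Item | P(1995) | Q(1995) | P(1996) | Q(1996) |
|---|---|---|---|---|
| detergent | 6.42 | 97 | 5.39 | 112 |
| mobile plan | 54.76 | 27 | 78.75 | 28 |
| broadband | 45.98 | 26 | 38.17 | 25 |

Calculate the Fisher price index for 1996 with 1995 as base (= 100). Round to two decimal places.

Laspeyres component (base-period weights):
ΣP(1996)Q(1995) = 5.39×97 + 78.75×27 + 38.17×26 = 522.83 + 2126.25 + 992.42 = 3641.5
ΣP(1995)Q(1995) = 6.42×97 + 54.76×27 + 45.98×26 = 622.74 + 1478.52 + 1195.48 = 3296.74
L = 3641.5 / 3296.74 × 100 = 110.4576
Paasche component (current-period weights):
ΣP(1996)Q(1996) = 5.39×112 + 78.75×28 + 38.17×25 = 603.68 + 2205 + 954.25 = 3762.93
ΣP(1995)Q(1996) = 6.42×112 + 54.76×28 + 45.98×25 = 719.04 + 1533.28 + 1149.5 = 3401.82
P = 3762.93 / 3401.82 × 100 = 110.6152
Fisher = √(L × P) = √(110.4576 × 110.6152) = 110.5364

110.54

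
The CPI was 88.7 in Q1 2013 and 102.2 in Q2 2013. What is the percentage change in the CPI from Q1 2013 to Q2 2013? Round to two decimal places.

Change = (102.2 − 88.7) / 88.7 × 100
       = 13.5 / 88.7 × 100 = 15.2198%

15.22%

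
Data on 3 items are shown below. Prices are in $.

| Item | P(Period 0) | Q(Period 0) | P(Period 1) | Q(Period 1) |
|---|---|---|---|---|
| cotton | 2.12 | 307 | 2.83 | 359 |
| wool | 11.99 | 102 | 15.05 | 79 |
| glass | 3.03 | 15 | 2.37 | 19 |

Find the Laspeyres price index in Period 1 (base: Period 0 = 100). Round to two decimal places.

127.10

Laspeyres price index uses base-period quantities as weights.
ΣP(Period 1)·Q(Period 0) = 2.83×307 + 15.05×102 + 2.37×15 = 868.81 + 1535.1 + 35.55 = 2439.46
ΣP(Period 0)·Q(Period 0) = 2.12×307 + 11.99×102 + 3.03×15 = 650.84 + 1222.98 + 45.45 = 1919.27
Index = 2439.46 / 1919.27 × 100 = 127.1035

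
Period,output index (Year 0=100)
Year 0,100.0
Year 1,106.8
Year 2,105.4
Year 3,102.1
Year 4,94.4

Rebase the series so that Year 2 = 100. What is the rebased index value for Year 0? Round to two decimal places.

Rebased(Year 0) = 100.0 / 105.4 × 100 = 94.8767

94.88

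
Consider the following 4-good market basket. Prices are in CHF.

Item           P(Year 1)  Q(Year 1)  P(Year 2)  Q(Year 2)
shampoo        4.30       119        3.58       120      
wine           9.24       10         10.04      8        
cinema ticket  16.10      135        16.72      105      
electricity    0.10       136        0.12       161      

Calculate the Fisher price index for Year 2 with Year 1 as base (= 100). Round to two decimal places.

99.90

Laspeyres component (base-period weights):
ΣP(Year 2)Q(Year 1) = 3.58×119 + 10.04×10 + 16.72×135 + 0.12×136 = 426.02 + 100.4 + 2257.2 + 16.32 = 2799.94
ΣP(Year 1)Q(Year 1) = 4.30×119 + 9.24×10 + 16.10×135 + 0.10×136 = 511.7 + 92.4 + 2173.5 + 13.6 = 2791.2
L = 2799.94 / 2791.2 × 100 = 100.3131
Paasche component (current-period weights):
ΣP(Year 2)Q(Year 2) = 3.58×120 + 10.04×8 + 16.72×105 + 0.12×161 = 429.6 + 80.32 + 1755.6 + 19.32 = 2284.84
ΣP(Year 1)Q(Year 2) = 4.30×120 + 9.24×8 + 16.10×105 + 0.10×161 = 516 + 73.92 + 1690.5 + 16.1 = 2296.52
P = 2284.84 / 2296.52 × 100 = 99.4914
Fisher = √(L × P) = √(100.3131 × 99.4914) = 99.9014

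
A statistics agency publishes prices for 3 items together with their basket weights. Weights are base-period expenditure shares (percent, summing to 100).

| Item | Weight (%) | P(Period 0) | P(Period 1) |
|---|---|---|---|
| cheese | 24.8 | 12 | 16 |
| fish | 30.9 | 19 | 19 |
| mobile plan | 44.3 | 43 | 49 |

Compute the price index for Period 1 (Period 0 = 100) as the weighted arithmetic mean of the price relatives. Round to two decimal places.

cheese: 24.8 × (16/12) = 24.8 × 1.333333 = 33.0667
fish: 30.9 × (19/19) = 30.9 × 1.000000 = 30.9000
mobile plan: 44.3 × (49/43) = 44.3 × 1.139535 = 50.4814
Index = Σ wᵢ·(p₁ᵢ/p₀ᵢ) = 33.0667 + 30.9000 + 50.4814 = 114.4481

114.45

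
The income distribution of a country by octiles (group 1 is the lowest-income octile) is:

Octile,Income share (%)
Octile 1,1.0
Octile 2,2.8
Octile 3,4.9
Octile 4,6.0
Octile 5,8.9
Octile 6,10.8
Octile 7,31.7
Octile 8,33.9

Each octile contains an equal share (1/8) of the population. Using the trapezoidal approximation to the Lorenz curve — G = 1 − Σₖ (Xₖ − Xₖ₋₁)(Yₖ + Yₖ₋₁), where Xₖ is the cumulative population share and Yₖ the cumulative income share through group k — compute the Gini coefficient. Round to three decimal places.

0.494

Cumulative income shares Yₖ: 0.0100, 0.0380, 0.0870, 0.1470, 0.2360, 0.3440, 0.6610, 1.0000
Σ (Xₖ−Xₖ₋₁)(Yₖ+Yₖ₋₁) = (1/8)(0.0100+0.0000) + (1/8)(0.0380+0.0100) + (1/8)(0.0870+0.0380) + (1/8)(0.1470+0.0870) + (1/8)(0.2360+0.1470) + (1/8)(0.3440+0.2360) + (1/8)(0.6610+0.3440) + (1/8)(1.0000+0.6610)
  = 0.0013 + 0.0060 + 0.0156 + 0.0292 + 0.0479 + 0.0725 + 0.1256 + 0.2076 = 0.5058
G = 1 − 0.5058 = 0.4942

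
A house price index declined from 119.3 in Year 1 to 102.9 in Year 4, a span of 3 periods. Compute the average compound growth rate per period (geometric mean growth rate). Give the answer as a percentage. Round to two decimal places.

-4.81%

Growth factor = (102.9/119.3)^(1/3) = (0.862531)^(1/3) = 0.951901
Growth rate = 0.951901 − 1 = -0.048099 = -4.8099%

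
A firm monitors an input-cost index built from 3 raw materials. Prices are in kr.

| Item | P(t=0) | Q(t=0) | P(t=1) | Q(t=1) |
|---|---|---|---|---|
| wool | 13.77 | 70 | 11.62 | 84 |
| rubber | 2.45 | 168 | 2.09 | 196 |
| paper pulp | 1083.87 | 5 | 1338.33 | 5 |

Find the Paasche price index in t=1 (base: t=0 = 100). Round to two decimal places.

Paasche price index uses current-period quantities as weights.
ΣP(t=1)·Q(t=1) = 11.62×84 + 2.09×196 + 1338.33×5 = 976.08 + 409.64 + 6691.65 = 8077.37
ΣP(t=0)·Q(t=1) = 13.77×84 + 2.45×196 + 1083.87×5 = 1156.68 + 480.2 + 5419.35 = 7056.23
Index = 8077.37 / 7056.23 × 100 = 114.4715

114.47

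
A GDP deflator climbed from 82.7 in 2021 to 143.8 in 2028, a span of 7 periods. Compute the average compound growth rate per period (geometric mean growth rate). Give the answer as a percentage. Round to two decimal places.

8.22%

Growth factor = (143.8/82.7)^(1/7) = (1.738815)^(1/7) = 1.082236
Growth rate = 1.082236 − 1 = 0.082236 = 8.2236%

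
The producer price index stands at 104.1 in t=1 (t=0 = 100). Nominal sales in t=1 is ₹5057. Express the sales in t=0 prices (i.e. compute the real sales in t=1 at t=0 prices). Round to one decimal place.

4857.8

Real = Nominal ÷ (Index/100) = 5057 ÷ (104.1/100)
     = 5057 ÷ 1.041 = 4857.8290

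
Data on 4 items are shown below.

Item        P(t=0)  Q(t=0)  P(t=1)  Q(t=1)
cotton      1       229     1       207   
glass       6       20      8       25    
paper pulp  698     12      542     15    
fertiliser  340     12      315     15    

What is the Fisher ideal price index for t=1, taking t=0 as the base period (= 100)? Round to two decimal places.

83.31

Laspeyres component (base-period weights):
ΣP(t=1)Q(t=0) = 1×229 + 8×20 + 542×12 + 315×12 = 229 + 160 + 6504 + 3780 = 10673
ΣP(t=0)Q(t=0) = 1×229 + 6×20 + 698×12 + 340×12 = 229 + 120 + 8376 + 4080 = 12805
L = 10673 / 12805 × 100 = 83.3503
Paasche component (current-period weights):
ΣP(t=1)Q(t=1) = 1×207 + 8×25 + 542×15 + 315×15 = 207 + 200 + 8130 + 4725 = 13262
ΣP(t=0)Q(t=1) = 1×207 + 6×25 + 698×15 + 340×15 = 207 + 150 + 10470 + 5100 = 15927
P = 13262 / 15927 × 100 = 83.2674
Fisher = √(L × P) = √(83.3503 × 83.2674) = 83.3088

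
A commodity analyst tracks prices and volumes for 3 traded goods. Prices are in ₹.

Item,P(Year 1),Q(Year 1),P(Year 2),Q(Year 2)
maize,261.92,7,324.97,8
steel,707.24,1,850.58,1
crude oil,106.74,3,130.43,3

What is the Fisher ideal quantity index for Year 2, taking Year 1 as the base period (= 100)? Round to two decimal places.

Laspeyres component (base-period weights):
ΣP(Year 1)Q(Year 2) = 261.92×8 + 707.24×1 + 106.74×3 = 2095.36 + 707.24 + 320.22 = 3122.82
ΣP(Year 1)Q(Year 1) = 261.92×7 + 707.24×1 + 106.74×3 = 1833.44 + 707.24 + 320.22 = 2860.9
L = 3122.82 / 2860.9 × 100 = 109.1552
Paasche component (current-period weights):
ΣP(Year 2)Q(Year 2) = 324.97×8 + 850.58×1 + 130.43×3 = 2599.76 + 850.58 + 391.29 = 3841.63
ΣP(Year 2)Q(Year 1) = 324.97×7 + 850.58×1 + 130.43×3 = 2274.79 + 850.58 + 391.29 = 3516.66
P = 3841.63 / 3516.66 × 100 = 109.2409
Fisher = √(L × P) = √(109.1552 × 109.2409) = 109.1980

109.20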